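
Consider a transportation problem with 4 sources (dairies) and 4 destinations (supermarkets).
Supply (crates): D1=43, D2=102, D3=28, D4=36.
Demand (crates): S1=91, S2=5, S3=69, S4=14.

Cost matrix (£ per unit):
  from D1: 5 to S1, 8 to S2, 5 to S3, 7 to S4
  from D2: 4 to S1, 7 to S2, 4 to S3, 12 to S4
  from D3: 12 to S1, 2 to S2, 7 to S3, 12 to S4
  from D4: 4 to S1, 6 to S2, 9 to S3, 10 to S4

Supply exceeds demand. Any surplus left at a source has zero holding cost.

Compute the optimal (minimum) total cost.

770

An optimal shipping plan:
  D1->S1: 22 crates
  D1->S4: 14 crates
  D2->S1: 33 crates
  D2->S3: 69 crates
  D3->S2: 5 crates
  D4->S1: 36 crates
Total cost = £770.
(Supply check: D1 ships 36; D2 ships 102; D3 ships 5; D4 ships 36.)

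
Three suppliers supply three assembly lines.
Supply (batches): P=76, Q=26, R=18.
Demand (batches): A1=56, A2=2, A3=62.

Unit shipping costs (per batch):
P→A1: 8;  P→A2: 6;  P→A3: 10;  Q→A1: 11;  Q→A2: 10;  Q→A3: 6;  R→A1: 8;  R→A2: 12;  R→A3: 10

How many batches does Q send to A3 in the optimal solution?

The minimum-cost plan:
  P->A1: 38 × 8 = 304
  P->A2: 2 × 6 = 12
  P->A3: 36 × 10 = 360
  Q->A3: 26 × 6 = 156
  R->A1: 18 × 8 = 144
Total cost = 976.
So Q→A3 carries 26 batches.

26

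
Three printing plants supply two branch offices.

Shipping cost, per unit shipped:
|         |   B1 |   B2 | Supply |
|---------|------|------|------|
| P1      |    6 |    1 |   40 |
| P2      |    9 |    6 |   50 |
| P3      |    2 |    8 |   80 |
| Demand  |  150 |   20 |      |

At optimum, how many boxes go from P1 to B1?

Solving gives:
  P1–B1: 20 boxes
  P1–B2: 20 boxes
  P2–B1: 50 boxes
  P3–B1: 80 boxes
Total cost = 750.
So P1→B1 carries 20 boxes.

20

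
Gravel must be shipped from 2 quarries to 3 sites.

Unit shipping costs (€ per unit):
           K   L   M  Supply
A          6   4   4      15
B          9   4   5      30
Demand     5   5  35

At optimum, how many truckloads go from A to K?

5

Solving gives:
  A–K: 5 × €6 = €30
  A–M: 10 × €4 = €40
  B–L: 5 × €4 = €20
  B–M: 25 × €5 = €125
Total cost = €215.
So A→K carries 5 truckloads.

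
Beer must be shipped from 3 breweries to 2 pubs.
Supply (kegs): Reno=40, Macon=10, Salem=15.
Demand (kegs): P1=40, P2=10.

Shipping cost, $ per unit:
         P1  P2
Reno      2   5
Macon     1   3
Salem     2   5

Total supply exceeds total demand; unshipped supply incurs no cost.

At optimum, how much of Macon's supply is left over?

Minimum-cost shipments:
  Reno–P1: 25 × $2 = $50
  Macon–P2: 10 × $3 = $30
  Salem–P1: 15 × $2 = $30
Total cost = $110.
Macon ships 10 of its 10, leaving 0.

0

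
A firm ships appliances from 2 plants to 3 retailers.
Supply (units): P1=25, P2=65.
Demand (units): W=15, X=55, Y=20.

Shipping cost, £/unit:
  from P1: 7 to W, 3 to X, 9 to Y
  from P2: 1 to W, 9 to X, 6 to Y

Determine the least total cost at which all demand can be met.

One minimum-cost allocation:
  P1->X: 25 × £3 = £75
  P2->W: 15 × £1 = £15
  P2->X: 30 × £9 = £270
  P2->Y: 20 × £6 = £120
Total = 75 + 15 + 270 + 120 = £480.
(Supply check: P1 ships 25; P2 ships 65.)

480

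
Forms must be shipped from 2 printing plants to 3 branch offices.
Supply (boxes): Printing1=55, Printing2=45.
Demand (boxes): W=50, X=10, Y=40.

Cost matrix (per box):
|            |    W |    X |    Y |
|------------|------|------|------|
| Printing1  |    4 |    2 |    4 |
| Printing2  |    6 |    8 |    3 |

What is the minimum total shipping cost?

350

One minimum-cost allocation:
  Printing1 to W: 45 boxes
  Printing1 to X: 10 boxes
  Printing2 to W: 5 boxes
  Printing2 to Y: 40 boxes
Total cost = 350.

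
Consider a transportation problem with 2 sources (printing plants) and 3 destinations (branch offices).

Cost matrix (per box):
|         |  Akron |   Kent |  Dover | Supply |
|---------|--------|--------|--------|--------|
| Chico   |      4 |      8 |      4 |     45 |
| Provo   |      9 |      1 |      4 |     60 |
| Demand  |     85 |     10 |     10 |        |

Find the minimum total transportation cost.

590

A cheapest plan:
  Chico to Akron: 45 boxes
  Provo to Akron: 40 boxes
  Provo to Kent: 10 boxes
  Provo to Dover: 10 boxes
Total cost = 590.
(Supply check: Chico ships 45; Provo ships 60.)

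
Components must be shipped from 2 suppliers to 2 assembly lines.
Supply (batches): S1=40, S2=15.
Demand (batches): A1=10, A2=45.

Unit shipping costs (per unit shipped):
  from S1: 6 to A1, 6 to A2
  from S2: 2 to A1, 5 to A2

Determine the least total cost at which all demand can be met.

285

A cheapest plan:
  S1→A2: 40 × 6 = 240
  S2→A1: 10 × 2 = 20
  S2→A2: 5 × 5 = 25
Total = 240 + 20 + 25 = 285.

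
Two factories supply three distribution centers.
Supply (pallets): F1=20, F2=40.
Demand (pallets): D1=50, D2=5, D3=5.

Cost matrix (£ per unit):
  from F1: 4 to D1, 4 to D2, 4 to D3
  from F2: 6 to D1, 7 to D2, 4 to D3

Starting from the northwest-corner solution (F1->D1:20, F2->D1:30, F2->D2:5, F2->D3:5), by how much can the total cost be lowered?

5

Current plan cost = 20·4 + 30·6 + 5·7 + 5·4 = £315.
Optimal plan:
  F1→D1: 15 × £4 = £60
  F1→D2: 5 × £4 = £20
  F2→D1: 35 × £6 = £210
  F2→D3: 5 × £4 = £20
Optimal cost = £310.
Saving = 315 − 310 = £5.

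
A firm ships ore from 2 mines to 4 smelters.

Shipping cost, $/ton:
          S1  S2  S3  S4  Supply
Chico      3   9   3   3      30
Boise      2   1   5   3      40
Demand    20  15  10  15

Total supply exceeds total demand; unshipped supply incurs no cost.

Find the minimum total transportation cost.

130

One minimum-cost allocation:
  Chico→S3: 10 × $3 = $30
  Chico→S4: 15 × $3 = $45
  Boise→S1: 20 × $2 = $40
  Boise→S2: 15 × $1 = $15
Total = 30 + 45 + 40 + 15 = $130.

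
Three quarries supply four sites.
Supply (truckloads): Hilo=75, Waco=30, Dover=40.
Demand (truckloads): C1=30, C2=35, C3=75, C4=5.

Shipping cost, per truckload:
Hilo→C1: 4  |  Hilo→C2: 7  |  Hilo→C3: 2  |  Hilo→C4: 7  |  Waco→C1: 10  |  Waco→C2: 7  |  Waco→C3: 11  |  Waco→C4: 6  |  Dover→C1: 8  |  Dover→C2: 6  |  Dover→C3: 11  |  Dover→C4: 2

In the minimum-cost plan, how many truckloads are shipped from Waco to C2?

30

Optimal shipments:
  Hilo–C3: 75 truckloads
  Waco–C2: 30 truckloads
  Dover–C1: 30 truckloads
  Dover–C2: 5 truckloads
  Dover–C4: 5 truckloads
Total cost = 640.
So Waco→C2 carries 30 truckloads.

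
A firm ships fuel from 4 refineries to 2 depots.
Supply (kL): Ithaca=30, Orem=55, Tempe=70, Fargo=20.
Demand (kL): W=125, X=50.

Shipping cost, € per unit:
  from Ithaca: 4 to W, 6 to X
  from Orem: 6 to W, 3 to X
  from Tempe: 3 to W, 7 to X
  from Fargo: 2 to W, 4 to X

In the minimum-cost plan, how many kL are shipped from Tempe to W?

70

Optimal shipments:
  Ithaca–W: 30 × €4 = €120
  Orem–W: 5 × €6 = €30
  Orem–X: 50 × €3 = €150
  Tempe–W: 70 × €3 = €210
  Fargo–W: 20 × €2 = €40
Total cost = €550.
So Tempe→W carries 70 kL.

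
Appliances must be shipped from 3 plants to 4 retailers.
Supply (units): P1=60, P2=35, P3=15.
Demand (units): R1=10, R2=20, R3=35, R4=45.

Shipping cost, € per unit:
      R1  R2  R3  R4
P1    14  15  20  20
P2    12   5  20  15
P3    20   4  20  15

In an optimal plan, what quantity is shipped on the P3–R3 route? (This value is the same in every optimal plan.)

Optimal shipments:
  P1–R1: 10 × €14 = €140
  P1–R3: 35 × €20 = €700
  P1–R4: 15 × €20 = €300
  P2–R2: 5 × €5 = €25
  P2–R4: 30 × €15 = €450
  P3–R2: 15 × €4 = €60
Total cost = €1675.
The route P3→R3 is not used.

0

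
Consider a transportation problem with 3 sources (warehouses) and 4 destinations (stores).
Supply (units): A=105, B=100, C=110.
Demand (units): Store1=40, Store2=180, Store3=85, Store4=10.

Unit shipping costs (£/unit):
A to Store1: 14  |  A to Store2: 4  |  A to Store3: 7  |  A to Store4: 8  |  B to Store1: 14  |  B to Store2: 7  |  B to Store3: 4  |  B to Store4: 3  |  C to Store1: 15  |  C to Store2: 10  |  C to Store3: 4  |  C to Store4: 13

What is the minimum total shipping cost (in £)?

1900

A cheapest plan:
  A to Store2: 105 units
  B to Store1: 15 units
  B to Store2: 75 units
  B to Store4: 10 units
  C to Store1: 25 units
  C to Store3: 85 units
Total cost = £1900.
(Supply check: A ships 105; B ships 100; C ships 110.)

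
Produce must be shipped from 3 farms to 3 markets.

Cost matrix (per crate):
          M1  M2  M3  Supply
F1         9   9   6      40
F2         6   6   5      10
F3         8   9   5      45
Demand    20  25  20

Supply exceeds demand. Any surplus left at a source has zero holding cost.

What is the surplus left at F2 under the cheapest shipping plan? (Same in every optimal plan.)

0

Minimum-cost shipments:
  F1–M2: 15 crates
  F2–M2: 10 crates
  F3–M1: 20 crates
  F3–M3: 20 crates
Total cost = 455.
F2 ships 10 of its 10, leaving 0.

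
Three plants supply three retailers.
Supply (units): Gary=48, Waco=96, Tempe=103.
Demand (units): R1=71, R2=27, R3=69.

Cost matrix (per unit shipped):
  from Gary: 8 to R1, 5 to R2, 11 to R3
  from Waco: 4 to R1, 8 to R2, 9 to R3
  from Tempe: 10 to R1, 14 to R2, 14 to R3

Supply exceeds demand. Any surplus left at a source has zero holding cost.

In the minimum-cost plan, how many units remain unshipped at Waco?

0

An optimal plan:
  Gary–R2: 27 × 5 = 135
  Gary–R3: 21 × 11 = 231
  Waco–R1: 71 × 4 = 284
  Waco–R3: 25 × 9 = 225
  Tempe–R3: 23 × 14 = 322
Total cost = 1197.
Waco ships 96 of its 96, leaving 0.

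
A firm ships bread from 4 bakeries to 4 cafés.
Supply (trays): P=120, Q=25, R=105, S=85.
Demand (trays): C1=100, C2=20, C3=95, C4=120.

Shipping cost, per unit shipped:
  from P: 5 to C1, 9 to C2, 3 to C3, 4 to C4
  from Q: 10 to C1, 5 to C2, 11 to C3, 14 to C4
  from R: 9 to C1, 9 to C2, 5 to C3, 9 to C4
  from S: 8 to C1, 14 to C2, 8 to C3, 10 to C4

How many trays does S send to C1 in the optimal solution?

Optimal shipments:
  P to C4: 120 trays
  Q to C1: 5 trays
  Q to C2: 20 trays
  R to C1: 10 trays
  R to C3: 95 trays
  S to C1: 85 trays
Total cost = 1875.
So S→C1 carries 85 trays.

85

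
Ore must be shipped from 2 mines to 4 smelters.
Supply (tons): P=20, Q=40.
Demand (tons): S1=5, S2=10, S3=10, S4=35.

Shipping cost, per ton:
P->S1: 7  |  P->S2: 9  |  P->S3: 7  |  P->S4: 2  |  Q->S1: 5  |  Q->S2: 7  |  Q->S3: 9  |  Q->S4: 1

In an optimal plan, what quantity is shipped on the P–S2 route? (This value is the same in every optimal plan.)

0

Solving gives:
  P->S3: 10 × 7 = 70
  P->S4: 10 × 2 = 20
  Q->S1: 5 × 5 = 25
  Q->S2: 10 × 7 = 70
  Q->S4: 25 × 1 = 25
Total cost = 210.
The route P→S2 is not used.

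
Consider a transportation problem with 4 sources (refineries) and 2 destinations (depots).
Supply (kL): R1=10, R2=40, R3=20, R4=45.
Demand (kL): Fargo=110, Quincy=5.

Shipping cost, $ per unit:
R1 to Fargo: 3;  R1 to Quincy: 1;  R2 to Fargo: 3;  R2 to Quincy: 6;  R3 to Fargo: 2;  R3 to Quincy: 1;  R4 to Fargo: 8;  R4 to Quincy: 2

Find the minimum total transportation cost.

A cheapest plan:
  R1 to Fargo: 10 × $3 = $30
  R2 to Fargo: 40 × $3 = $120
  R3 to Fargo: 20 × $2 = $40
  R4 to Fargo: 40 × $8 = $320
  R4 to Quincy: 5 × $2 = $10
Total = 30 + 120 + 40 + 320 + 10 = $520.

520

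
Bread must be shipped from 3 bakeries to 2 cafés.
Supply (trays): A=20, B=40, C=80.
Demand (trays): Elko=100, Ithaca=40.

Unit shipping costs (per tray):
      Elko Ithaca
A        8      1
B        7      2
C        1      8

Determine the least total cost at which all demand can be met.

280

One minimum-cost allocation:
  A to Ithaca: 20 × 1 = 20
  B to Elko: 20 × 7 = 140
  B to Ithaca: 20 × 2 = 40
  C to Elko: 80 × 1 = 80
Total = 20 + 140 + 40 + 80 = 280.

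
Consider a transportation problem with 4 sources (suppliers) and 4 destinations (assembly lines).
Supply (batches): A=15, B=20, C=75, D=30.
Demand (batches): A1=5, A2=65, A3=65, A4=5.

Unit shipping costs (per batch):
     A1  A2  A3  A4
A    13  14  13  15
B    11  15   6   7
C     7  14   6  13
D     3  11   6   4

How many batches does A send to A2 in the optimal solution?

15

Optimal shipments:
  A–A2: 15 × 14 = 210
  B–A3: 15 × 6 = 90
  B–A4: 5 × 7 = 35
  C–A2: 25 × 14 = 350
  C–A3: 50 × 6 = 300
  D–A1: 5 × 3 = 15
  D–A2: 25 × 11 = 275
Total cost = 1275.
So A→A2 carries 15 batches.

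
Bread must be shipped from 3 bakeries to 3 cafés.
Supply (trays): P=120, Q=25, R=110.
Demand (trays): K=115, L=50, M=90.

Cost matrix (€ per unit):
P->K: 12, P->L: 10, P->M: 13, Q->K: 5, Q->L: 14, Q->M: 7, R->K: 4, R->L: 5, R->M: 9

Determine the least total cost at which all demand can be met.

A cheapest plan:
  P–L: 50 × €10 = €500
  P–M: 70 × €13 = €910
  Q–K: 5 × €5 = €25
  Q–M: 20 × €7 = €140
  R–K: 110 × €4 = €440
Total = 500 + 910 + 25 + 140 + 440 = €2015.

2015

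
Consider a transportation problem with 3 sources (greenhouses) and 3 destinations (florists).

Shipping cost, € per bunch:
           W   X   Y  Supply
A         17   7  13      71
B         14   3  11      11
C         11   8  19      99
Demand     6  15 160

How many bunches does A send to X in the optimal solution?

The minimum-cost plan:
  A->Y: 71 × €13 = €923
  B->Y: 11 × €11 = €121
  C->W: 6 × €11 = €66
  C->X: 15 × €8 = €120
  C->Y: 78 × €19 = €1482
Total cost = €2712.
The route A→X is not used.

0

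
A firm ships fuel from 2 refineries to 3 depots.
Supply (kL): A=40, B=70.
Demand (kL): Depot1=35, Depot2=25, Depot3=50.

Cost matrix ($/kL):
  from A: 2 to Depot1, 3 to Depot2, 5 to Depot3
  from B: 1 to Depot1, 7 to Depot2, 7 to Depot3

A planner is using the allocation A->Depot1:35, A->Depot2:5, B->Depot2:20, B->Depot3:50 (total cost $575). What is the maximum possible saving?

Current plan cost = 35·2 + 5·3 + 20·7 + 50·7 = $575.
Optimal plan:
  A->Depot2: 25 × $3 = $75
  A->Depot3: 15 × $5 = $75
  B->Depot1: 35 × $1 = $35
  B->Depot3: 35 × $7 = $245
Optimal cost = $430.
Saving = 575 − 430 = $145.

145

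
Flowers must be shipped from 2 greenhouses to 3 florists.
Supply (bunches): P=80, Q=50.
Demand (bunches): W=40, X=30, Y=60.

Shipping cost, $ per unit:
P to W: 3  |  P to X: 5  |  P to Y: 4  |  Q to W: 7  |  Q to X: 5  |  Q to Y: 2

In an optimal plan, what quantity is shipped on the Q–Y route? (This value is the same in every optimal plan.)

50

The minimum-cost plan:
  P to W: 40 × $3 = $120
  P to X: 30 × $5 = $150
  P to Y: 10 × $4 = $40
  Q to Y: 50 × $2 = $100
Total cost = $410.
So Q→Y carries 50 bunches.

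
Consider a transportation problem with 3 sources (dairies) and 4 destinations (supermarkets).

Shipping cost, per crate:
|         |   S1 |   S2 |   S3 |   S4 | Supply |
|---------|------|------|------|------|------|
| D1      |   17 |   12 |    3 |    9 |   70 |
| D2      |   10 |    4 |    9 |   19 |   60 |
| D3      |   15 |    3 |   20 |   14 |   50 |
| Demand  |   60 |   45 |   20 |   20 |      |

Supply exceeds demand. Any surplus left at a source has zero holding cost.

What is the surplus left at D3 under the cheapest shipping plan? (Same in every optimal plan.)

Minimum-cost shipments:
  D1–S3: 20 × 3 = 60
  D1–S4: 20 × 9 = 180
  D2–S1: 60 × 10 = 600
  D3–S2: 45 × 3 = 135
Total cost = 975.
D3 ships 45 of its 50, leaving 5.

5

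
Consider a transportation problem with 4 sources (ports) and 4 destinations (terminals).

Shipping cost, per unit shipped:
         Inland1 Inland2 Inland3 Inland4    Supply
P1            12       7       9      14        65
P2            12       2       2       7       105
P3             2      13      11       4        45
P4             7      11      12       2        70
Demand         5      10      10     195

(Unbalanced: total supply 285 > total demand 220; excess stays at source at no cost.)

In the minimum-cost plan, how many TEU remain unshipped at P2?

Minimum-cost shipments:
  P2→Inland2: 10 × 2 = 20
  P2→Inland3: 10 × 2 = 20
  P2→Inland4: 85 × 7 = 595
  P3→Inland1: 5 × 2 = 10
  P3→Inland4: 40 × 4 = 160
  P4→Inland4: 70 × 2 = 140
Total cost = 945.
P2 ships 105 of its 105, leaving 0.

0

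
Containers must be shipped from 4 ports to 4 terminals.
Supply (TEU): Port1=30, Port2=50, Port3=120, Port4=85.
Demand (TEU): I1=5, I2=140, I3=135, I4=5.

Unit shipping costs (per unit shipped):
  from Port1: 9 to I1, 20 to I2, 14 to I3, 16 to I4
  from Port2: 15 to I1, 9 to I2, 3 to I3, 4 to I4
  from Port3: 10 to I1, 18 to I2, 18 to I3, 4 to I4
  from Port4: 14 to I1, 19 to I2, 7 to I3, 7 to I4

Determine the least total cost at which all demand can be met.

One minimum-cost allocation:
  Port1 to I1: 5 × 9 = 45
  Port1 to I2: 25 × 20 = 500
  Port2 to I3: 50 × 3 = 150
  Port3 to I2: 115 × 18 = 2070
  Port3 to I4: 5 × 4 = 20
  Port4 to I3: 85 × 7 = 595
Total = 45 + 500 + 150 + 2070 + 20 + 595 = 3380.
(Supply check: Port1 ships 30; Port2 ships 50; Port3 ships 120; Port4 ships 85.)

3380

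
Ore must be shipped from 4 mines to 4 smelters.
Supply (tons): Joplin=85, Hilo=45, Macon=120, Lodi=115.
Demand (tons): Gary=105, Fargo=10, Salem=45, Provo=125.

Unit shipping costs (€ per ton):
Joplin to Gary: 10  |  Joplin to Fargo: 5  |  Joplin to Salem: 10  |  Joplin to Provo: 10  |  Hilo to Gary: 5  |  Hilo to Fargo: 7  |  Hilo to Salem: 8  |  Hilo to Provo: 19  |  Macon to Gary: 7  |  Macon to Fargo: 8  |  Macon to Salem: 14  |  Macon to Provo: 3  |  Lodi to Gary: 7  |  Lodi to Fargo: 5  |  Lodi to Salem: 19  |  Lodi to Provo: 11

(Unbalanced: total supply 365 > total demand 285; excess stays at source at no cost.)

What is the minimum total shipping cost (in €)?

1555

An optimal shipping plan:
  Joplin to Fargo: 10 × €5 = €50
  Joplin to Provo: 5 × €10 = €50
  Hilo to Salem: 45 × €8 = €360
  Macon to Provo: 120 × €3 = €360
  Lodi to Gary: 105 × €7 = €735
Total = 50 + 50 + 360 + 360 + 735 = €1555.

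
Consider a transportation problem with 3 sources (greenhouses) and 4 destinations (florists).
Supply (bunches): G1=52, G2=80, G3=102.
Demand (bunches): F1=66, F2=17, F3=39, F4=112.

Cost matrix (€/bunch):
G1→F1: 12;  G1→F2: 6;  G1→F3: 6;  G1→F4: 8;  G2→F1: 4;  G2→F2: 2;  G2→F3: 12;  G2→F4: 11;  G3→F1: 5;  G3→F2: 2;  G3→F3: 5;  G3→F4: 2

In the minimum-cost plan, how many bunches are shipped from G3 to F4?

Solving gives:
  G1 to F2: 3 × €6 = €18
  G1 to F3: 39 × €6 = €234
  G1 to F4: 10 × €8 = €80
  G2 to F1: 66 × €4 = €264
  G2 to F2: 14 × €2 = €28
  G3 to F4: 102 × €2 = €204
Total cost = €828.
So G3→F4 carries 102 bunches.

102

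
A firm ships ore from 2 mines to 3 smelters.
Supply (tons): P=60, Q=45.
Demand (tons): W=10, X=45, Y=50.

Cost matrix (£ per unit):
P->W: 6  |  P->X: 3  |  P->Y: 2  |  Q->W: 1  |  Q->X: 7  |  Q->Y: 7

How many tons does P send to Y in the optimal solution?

Optimal shipments:
  P->X: 10 × £3 = £30
  P->Y: 50 × £2 = £100
  Q->W: 10 × £1 = £10
  Q->X: 35 × £7 = £245
Total cost = £385.
So P→Y carries 50 tons.

50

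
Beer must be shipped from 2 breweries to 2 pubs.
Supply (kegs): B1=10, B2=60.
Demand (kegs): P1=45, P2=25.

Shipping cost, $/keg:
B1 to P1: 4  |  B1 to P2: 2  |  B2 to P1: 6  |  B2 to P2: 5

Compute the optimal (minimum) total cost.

365

A cheapest plan:
  B1 to P2: 10 × $2 = $20
  B2 to P1: 45 × $6 = $270
  B2 to P2: 15 × $5 = $75
Total = 20 + 270 + 75 = $365.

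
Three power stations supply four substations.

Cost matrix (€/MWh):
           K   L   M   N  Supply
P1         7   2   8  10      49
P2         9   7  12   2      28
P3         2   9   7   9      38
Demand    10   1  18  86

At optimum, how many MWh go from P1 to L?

The minimum-cost plan:
  P1→L: 1 × €2 = €2
  P1→N: 48 × €10 = €480
  P2→N: 28 × €2 = €56
  P3→K: 10 × €2 = €20
  P3→M: 18 × €7 = €126
  P3→N: 10 × €9 = €90
Total cost = €774.
So P1→L carries 1 MWh.

1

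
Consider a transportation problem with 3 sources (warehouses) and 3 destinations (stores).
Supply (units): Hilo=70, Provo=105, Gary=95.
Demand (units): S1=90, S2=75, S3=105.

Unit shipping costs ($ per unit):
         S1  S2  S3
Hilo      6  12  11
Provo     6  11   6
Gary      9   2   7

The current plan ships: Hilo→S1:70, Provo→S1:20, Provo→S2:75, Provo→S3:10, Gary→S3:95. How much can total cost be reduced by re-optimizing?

Current plan cost = 70·6 + 20·6 + 75·11 + 10·6 + 95·7 = $2090.
Optimal plan:
  Hilo–S1: 70 × $6 = $420
  Provo–S1: 20 × $6 = $120
  Provo–S3: 85 × $6 = $510
  Gary–S2: 75 × $2 = $150
  Gary–S3: 20 × $7 = $140
Optimal cost = $1340.
Saving = 2090 − 1340 = $750.

750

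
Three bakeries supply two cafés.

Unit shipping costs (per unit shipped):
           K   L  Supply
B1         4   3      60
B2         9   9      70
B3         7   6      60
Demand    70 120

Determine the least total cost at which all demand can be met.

One minimum-cost allocation:
  B1->L: 60 × 3 = 180
  B2->K: 70 × 9 = 630
  B3->L: 60 × 6 = 360
Total = 180 + 630 + 360 = 1170.

1170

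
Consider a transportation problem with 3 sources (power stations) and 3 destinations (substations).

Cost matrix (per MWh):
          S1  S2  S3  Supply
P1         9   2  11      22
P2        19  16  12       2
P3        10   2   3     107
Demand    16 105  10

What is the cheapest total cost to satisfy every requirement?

402

An optimal shipping plan:
  P1 to S1: 16 × 9 = 144
  P1 to S2: 6 × 2 = 12
  P2 to S3: 2 × 12 = 24
  P3 to S2: 99 × 2 = 198
  P3 to S3: 8 × 3 = 24
Total = 144 + 12 + 24 + 198 + 24 = 402.
(Supply check: P1 ships 22; P2 ships 2; P3 ships 107.)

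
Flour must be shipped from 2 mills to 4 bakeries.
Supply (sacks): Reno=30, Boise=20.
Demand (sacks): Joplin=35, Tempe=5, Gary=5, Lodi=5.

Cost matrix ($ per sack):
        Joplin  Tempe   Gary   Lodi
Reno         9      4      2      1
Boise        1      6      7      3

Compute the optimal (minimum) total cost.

190

An optimal shipping plan:
  Reno–Joplin: 15 sacks
  Reno–Tempe: 5 sacks
  Reno–Gary: 5 sacks
  Reno–Lodi: 5 sacks
  Boise–Joplin: 20 sacks
Total cost = $190.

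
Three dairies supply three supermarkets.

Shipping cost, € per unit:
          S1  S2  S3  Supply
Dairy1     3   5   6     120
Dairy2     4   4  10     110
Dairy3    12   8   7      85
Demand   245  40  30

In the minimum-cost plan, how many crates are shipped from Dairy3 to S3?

Solving gives:
  Dairy1->S1: 120 × €3 = €360
  Dairy2->S1: 110 × €4 = €440
  Dairy3->S1: 15 × €12 = €180
  Dairy3->S2: 40 × €8 = €320
  Dairy3->S3: 30 × €7 = €210
Total cost = €1510.
So Dairy3→S3 carries 30 crates.

30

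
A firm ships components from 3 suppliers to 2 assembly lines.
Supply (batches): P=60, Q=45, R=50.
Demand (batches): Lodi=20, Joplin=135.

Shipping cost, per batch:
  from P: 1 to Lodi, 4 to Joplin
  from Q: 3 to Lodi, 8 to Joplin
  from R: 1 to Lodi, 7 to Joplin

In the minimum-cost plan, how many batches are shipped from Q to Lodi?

The minimum-cost plan:
  P–Joplin: 60 × 4 = 240
  Q–Joplin: 45 × 8 = 360
  R–Lodi: 20 × 1 = 20
  R–Joplin: 30 × 7 = 210
Total cost = 830.
The route Q→Lodi is not used.

0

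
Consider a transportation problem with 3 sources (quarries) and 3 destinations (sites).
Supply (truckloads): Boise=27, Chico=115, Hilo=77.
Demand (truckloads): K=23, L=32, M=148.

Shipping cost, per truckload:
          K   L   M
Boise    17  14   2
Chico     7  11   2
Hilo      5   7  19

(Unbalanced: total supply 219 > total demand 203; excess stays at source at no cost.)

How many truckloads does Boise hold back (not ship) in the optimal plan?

Minimum-cost shipments:
  Boise–M: 27 × 2 = 54
  Chico–M: 115 × 2 = 230
  Hilo–K: 23 × 5 = 115
  Hilo–L: 32 × 7 = 224
  Hilo–M: 6 × 19 = 114
Total cost = 737.
Boise ships 27 of its 27, leaving 0.

0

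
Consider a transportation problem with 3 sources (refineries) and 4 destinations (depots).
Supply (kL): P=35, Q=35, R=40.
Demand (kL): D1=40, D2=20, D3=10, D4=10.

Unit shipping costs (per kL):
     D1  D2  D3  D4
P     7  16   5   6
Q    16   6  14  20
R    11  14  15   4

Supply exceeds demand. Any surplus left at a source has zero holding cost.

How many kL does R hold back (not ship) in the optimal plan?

15

An optimal plan:
  P–D1: 25 kL
  P–D3: 10 kL
  Q–D2: 20 kL
  R–D1: 15 kL
  R–D4: 10 kL
Total cost = 550.
R ships 25 of its 40, leaving 15.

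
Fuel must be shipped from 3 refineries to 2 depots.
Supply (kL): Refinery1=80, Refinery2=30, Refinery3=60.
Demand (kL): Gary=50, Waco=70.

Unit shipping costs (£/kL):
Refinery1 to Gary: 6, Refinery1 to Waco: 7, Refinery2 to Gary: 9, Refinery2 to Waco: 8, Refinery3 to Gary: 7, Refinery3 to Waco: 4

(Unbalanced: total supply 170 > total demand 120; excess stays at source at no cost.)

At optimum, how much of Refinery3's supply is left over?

0

An optimal plan:
  Refinery1->Gary: 50 kL
  Refinery1->Waco: 10 kL
  Refinery3->Waco: 60 kL
Total cost = £610.
Refinery3 ships 60 of its 60, leaving 0.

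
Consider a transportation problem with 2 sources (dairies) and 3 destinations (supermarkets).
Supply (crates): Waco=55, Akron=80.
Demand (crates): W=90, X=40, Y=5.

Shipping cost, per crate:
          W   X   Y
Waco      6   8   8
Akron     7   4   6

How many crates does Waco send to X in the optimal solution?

0

Optimal shipments:
  Waco→W: 55 × 6 = 330
  Akron→W: 35 × 7 = 245
  Akron→X: 40 × 4 = 160
  Akron→Y: 5 × 6 = 30
Total cost = 765.
The route Waco→X is not used.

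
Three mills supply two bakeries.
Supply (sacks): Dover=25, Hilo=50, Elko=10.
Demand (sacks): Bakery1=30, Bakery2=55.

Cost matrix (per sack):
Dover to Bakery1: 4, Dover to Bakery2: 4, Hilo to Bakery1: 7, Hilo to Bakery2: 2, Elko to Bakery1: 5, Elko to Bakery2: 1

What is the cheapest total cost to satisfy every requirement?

An optimal shipping plan:
  Dover→Bakery1: 25 sacks
  Hilo→Bakery2: 50 sacks
  Elko→Bakery1: 5 sacks
  Elko→Bakery2: 5 sacks
Total cost = 230.

230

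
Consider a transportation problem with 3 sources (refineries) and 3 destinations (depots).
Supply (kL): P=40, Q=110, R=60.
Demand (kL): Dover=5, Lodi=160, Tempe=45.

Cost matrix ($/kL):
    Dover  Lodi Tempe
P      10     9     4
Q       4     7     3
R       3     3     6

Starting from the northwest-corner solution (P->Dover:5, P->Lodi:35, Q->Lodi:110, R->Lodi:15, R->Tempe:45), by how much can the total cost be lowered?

375

Current plan cost = 5·10 + 35·9 + 110·7 + 15·3 + 45·6 = $1450.
Optimal plan:
  P to Tempe: 40 × $4 = $160
  Q to Dover: 5 × $4 = $20
  Q to Lodi: 100 × $7 = $700
  Q to Tempe: 5 × $3 = $15
  R to Lodi: 60 × $3 = $180
Optimal cost = $1075.
Saving = 1450 − 1075 = $375.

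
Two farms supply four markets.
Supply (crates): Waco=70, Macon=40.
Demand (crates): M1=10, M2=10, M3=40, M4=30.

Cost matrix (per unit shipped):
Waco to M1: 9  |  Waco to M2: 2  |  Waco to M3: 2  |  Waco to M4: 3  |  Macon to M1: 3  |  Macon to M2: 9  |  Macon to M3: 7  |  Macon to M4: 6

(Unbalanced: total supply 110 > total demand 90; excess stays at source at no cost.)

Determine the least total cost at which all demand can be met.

250

A cheapest plan:
  Waco–M2: 10 × 2 = 20
  Waco–M3: 40 × 2 = 80
  Waco–M4: 20 × 3 = 60
  Macon–M1: 10 × 3 = 30
  Macon–M4: 10 × 6 = 60
Total = 20 + 80 + 60 + 30 + 60 = 250.
(Supply check: Waco ships 70; Macon ships 20.)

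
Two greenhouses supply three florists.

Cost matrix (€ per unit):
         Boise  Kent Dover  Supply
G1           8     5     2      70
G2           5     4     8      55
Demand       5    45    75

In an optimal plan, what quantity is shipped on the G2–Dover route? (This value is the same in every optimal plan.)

Solving gives:
  G1 to Dover: 70 bunches
  G2 to Boise: 5 bunches
  G2 to Kent: 45 bunches
  G2 to Dover: 5 bunches
Total cost = €385.
So G2→Dover carries 5 bunches.

5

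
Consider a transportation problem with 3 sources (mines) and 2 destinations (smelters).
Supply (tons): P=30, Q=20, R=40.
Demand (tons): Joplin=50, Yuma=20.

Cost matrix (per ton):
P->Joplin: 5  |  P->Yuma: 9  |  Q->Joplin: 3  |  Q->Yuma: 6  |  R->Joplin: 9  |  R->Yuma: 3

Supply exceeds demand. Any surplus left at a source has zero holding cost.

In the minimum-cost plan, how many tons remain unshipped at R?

Minimum-cost shipments:
  P–Joplin: 30 tons
  Q–Joplin: 20 tons
  R–Yuma: 20 tons
Total cost = 270.
R ships 20 of its 40, leaving 20.

20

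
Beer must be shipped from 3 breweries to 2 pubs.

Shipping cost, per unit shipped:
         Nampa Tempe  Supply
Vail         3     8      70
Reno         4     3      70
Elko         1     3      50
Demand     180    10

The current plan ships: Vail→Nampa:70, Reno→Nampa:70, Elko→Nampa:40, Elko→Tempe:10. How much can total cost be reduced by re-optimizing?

Current plan cost = 70·3 + 70·4 + 40·1 + 10·3 = 560.
Optimal plan:
  Vail->Nampa: 70 × 3 = 210
  Reno->Nampa: 60 × 4 = 240
  Reno->Tempe: 10 × 3 = 30
  Elko->Nampa: 50 × 1 = 50
Optimal cost = 530.
Saving = 560 − 530 = 30.

30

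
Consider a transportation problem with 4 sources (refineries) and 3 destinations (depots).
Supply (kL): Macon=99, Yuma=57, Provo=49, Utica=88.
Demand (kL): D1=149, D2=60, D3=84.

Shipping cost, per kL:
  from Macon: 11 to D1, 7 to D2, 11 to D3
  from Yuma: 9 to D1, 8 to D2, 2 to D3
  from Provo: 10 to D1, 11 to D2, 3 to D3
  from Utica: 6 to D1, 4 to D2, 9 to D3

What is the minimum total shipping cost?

An optimal shipping plan:
  Macon to D1: 39 × 11 = 429
  Macon to D2: 60 × 7 = 420
  Yuma to D3: 57 × 2 = 114
  Provo to D1: 22 × 10 = 220
  Provo to D3: 27 × 3 = 81
  Utica to D1: 88 × 6 = 528
Total = 429 + 420 + 114 + 220 + 81 + 528 = 1792.

1792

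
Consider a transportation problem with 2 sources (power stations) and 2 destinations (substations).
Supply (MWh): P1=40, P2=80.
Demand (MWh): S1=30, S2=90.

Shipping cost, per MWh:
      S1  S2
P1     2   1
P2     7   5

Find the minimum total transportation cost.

Optimal allocation:
  P1->S1: 30 × 2 = 60
  P1->S2: 10 × 1 = 10
  P2->S2: 80 × 5 = 400
Total = 60 + 10 + 400 = 470.
(Supply check: P1 ships 40; P2 ships 80.)

470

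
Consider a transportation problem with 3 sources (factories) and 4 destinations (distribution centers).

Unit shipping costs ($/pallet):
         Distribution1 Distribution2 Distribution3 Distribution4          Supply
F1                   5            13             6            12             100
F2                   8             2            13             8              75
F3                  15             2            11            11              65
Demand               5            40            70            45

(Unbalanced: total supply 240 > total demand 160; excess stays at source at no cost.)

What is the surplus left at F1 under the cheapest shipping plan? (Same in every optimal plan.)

Minimum-cost shipments:
  F1→Distribution1: 5 × $5 = $25
  F1→Distribution3: 70 × $6 = $420
  F2→Distribution2: 30 × $2 = $60
  F2→Distribution4: 45 × $8 = $360
  F3→Distribution2: 10 × $2 = $20
Total cost = $885.
F1 ships 75 of its 100, leaving 25.

25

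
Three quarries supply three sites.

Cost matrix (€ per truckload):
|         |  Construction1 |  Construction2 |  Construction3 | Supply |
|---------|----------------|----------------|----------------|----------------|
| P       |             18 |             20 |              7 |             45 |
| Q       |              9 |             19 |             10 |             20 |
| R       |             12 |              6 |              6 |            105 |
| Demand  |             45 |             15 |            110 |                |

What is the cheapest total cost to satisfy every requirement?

Optimal allocation:
  P→Construction3: 45 truckloads
  Q→Construction1: 20 truckloads
  R→Construction1: 25 truckloads
  R→Construction2: 15 truckloads
  R→Construction3: 65 truckloads
Total cost = €1275.

1275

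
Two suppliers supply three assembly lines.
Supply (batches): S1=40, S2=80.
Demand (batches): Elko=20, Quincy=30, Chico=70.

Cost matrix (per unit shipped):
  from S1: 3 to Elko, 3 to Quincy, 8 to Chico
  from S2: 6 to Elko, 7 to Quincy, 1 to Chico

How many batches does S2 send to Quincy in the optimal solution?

The minimum-cost plan:
  S1→Elko: 10 × 3 = 30
  S1→Quincy: 30 × 3 = 90
  S2→Elko: 10 × 6 = 60
  S2→Chico: 70 × 1 = 70
Total cost = 250.
The route S2→Quincy is not used.

0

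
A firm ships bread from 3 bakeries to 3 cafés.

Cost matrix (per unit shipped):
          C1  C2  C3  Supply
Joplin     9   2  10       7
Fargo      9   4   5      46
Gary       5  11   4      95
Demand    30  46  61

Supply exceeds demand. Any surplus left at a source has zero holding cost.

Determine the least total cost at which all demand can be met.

An optimal shipping plan:
  Joplin to C2: 7 × 2 = 14
  Fargo to C2: 39 × 4 = 156
  Gary to C1: 30 × 5 = 150
  Gary to C3: 61 × 4 = 244
Total = 14 + 156 + 150 + 244 = 564.
(Supply check: Joplin ships 7; Fargo ships 39; Gary ships 91.)

564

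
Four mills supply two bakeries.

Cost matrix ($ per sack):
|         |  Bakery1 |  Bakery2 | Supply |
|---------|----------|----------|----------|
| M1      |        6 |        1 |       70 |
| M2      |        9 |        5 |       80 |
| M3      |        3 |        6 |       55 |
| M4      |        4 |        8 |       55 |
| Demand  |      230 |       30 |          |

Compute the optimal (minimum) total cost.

1375

One minimum-cost allocation:
  M1 to Bakery1: 40 × $6 = $240
  M1 to Bakery2: 30 × $1 = $30
  M2 to Bakery1: 80 × $9 = $720
  M3 to Bakery1: 55 × $3 = $165
  M4 to Bakery1: 55 × $4 = $220
Total = 240 + 30 + 720 + 165 + 220 = $1375.
(Supply check: M1 ships 70; M2 ships 80; M3 ships 55; M4 ships 55.)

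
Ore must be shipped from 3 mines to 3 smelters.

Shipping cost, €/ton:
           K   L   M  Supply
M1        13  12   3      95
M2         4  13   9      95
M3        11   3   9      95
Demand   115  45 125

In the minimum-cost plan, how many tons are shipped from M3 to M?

30

The minimum-cost plan:
  M1→M: 95 × €3 = €285
  M2→K: 95 × €4 = €380
  M3→K: 20 × €11 = €220
  M3→L: 45 × €3 = €135
  M3→M: 30 × €9 = €270
Total cost = €1290.
So M3→M carries 30 tons.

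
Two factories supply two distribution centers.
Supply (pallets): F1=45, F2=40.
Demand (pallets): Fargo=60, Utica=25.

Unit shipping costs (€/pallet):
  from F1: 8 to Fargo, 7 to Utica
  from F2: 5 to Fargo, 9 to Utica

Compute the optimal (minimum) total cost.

Optimal allocation:
  F1–Fargo: 20 pallets
  F1–Utica: 25 pallets
  F2–Fargo: 40 pallets
Total cost = €535.

535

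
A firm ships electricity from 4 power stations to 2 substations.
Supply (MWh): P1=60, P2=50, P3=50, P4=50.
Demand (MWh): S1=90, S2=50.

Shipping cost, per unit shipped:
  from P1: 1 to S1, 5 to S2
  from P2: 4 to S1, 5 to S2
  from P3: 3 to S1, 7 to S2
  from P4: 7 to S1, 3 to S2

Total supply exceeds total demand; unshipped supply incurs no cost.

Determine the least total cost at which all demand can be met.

300

A cheapest plan:
  P1->S1: 60 MWh
  P3->S1: 30 MWh
  P4->S2: 50 MWh
Total cost = 300.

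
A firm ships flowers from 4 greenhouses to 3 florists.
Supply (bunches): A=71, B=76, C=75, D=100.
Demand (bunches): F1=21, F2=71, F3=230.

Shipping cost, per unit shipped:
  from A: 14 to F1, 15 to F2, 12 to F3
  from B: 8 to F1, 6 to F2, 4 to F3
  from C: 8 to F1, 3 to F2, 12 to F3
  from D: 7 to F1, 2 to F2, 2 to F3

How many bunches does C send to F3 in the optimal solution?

Optimal shipments:
  A→F1: 17 × 14 = 238
  A→F3: 54 × 12 = 648
  B→F3: 76 × 4 = 304
  C→F1: 4 × 8 = 32
  C→F2: 71 × 3 = 213
  D→F3: 100 × 2 = 200
Total cost = 1635.
The route C→F3 is not used.

0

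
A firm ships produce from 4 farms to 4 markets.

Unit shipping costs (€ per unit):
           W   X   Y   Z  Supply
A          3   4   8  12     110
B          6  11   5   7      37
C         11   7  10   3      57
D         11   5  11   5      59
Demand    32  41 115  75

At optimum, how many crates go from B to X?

Optimal shipments:
  A to W: 32 × €3 = €96
  A to Y: 78 × €8 = €624
  B to Y: 37 × €5 = €185
  C to Z: 57 × €3 = €171
  D to X: 41 × €5 = €205
  D to Z: 18 × €5 = €90
Total cost = €1371.
The route B→X is not used.

0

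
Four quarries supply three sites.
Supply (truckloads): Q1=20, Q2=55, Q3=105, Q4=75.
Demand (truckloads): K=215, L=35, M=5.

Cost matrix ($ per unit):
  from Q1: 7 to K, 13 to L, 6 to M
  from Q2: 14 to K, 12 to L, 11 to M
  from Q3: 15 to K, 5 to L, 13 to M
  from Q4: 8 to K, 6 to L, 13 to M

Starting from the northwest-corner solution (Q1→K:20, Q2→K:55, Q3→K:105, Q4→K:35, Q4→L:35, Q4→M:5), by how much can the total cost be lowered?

Current plan cost = 20·7 + 55·14 + 105·15 + 35·8 + 35·6 + 5·13 = $3040.
Optimal plan:
  Q1–K: 20 × $7 = $140
  Q2–K: 50 × $14 = $700
  Q2–M: 5 × $11 = $55
  Q3–K: 70 × $15 = $1050
  Q3–L: 35 × $5 = $175
  Q4–K: 75 × $8 = $600
Optimal cost = $2720.
Saving = 3040 − 2720 = $320.

320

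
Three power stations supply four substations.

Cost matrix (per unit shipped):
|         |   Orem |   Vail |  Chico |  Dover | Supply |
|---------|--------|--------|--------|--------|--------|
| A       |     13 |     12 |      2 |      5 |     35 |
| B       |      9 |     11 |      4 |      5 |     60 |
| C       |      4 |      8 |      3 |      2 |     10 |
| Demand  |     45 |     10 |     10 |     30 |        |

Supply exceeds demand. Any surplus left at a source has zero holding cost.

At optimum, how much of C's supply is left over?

Minimum-cost shipments:
  A→Chico: 10 × 2 = 20
  A→Dover: 25 × 5 = 125
  B→Orem: 35 × 9 = 315
  B→Vail: 10 × 11 = 110
  B→Dover: 5 × 5 = 25
  C→Orem: 10 × 4 = 40
Total cost = 635.
C ships 10 of its 10, leaving 0.

0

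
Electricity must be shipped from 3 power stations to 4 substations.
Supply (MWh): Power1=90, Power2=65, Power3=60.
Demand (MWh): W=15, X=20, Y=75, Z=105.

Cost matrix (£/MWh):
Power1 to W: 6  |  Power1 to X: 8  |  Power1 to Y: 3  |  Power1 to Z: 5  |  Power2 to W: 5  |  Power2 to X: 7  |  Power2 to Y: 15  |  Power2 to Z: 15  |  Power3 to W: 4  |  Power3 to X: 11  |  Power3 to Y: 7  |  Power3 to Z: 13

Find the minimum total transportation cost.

1505

One minimum-cost allocation:
  Power1–Y: 15 × £3 = £45
  Power1–Z: 75 × £5 = £375
  Power2–W: 15 × £5 = £75
  Power2–X: 20 × £7 = £140
  Power2–Z: 30 × £15 = £450
  Power3–Y: 60 × £7 = £420
Total = 45 + 375 + 75 + 140 + 450 + 420 = £1505.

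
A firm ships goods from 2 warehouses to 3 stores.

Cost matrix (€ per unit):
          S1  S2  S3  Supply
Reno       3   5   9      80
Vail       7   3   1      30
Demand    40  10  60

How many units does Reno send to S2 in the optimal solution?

10

Solving gives:
  Reno–S1: 40 × €3 = €120
  Reno–S2: 10 × €5 = €50
  Reno–S3: 30 × €9 = €270
  Vail–S3: 30 × €1 = €30
Total cost = €470.
So Reno→S2 carries 10 units.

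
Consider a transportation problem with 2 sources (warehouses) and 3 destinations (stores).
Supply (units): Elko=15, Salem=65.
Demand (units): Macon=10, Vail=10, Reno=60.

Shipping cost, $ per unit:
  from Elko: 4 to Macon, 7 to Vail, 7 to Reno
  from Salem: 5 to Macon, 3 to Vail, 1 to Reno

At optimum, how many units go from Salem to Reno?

60

The minimum-cost plan:
  Elko–Macon: 10 × $4 = $40
  Elko–Vail: 5 × $7 = $35
  Salem–Vail: 5 × $3 = $15
  Salem–Reno: 60 × $1 = $60
Total cost = $150.
So Salem→Reno carries 60 units.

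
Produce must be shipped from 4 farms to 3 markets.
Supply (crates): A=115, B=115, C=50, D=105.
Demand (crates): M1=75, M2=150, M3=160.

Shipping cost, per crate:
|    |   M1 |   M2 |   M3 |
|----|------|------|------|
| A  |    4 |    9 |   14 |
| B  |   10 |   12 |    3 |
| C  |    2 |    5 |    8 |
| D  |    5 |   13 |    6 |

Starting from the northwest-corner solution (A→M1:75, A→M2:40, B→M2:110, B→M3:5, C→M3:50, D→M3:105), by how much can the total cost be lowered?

900

Current plan cost = 75·4 + 40·9 + 110·12 + 5·3 + 50·8 + 105·6 = 3025.
Optimal plan:
  A–M1: 15 × 4 = 60
  A–M2: 100 × 9 = 900
  B–M3: 115 × 3 = 345
  C–M2: 50 × 5 = 250
  D–M1: 60 × 5 = 300
  D–M3: 45 × 6 = 270
Optimal cost = 2125.
Saving = 3025 − 2125 = 900.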